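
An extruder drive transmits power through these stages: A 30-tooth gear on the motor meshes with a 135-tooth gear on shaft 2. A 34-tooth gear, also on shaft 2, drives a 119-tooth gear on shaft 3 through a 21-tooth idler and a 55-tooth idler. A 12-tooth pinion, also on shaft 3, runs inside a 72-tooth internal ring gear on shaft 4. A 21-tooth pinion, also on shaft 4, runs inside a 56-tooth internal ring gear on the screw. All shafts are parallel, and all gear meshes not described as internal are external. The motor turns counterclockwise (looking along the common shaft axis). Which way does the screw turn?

counterclockwise

the motor → shaft 2: external mesh, 1 reversal → CW.
shaft 2 → shaft 3: driver → idler → idler → driven is 3 external meshes, 3 reversals → CCW.
shaft 3 → shaft 4: internal mesh, same direction → CCW.
shaft 4 → the screw: internal mesh, same direction → CCW.
4 reversals in total — an even number — so the screw turns the same way as the motor.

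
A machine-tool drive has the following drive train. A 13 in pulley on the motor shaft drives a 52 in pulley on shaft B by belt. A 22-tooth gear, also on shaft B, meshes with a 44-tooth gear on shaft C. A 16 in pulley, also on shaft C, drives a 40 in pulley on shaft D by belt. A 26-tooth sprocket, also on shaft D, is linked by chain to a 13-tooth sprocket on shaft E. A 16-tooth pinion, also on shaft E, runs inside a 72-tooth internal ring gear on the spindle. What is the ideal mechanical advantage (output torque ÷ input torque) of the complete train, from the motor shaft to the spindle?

Each stage contributes driven/driver: belt 52/13 = 4, gear mesh 44/22 = 2, belt 40/16 = 2.5, chain 13/26 = 0.5, internal gear 72/16 = 4.5.
Overall: 4 × 2 × 2.5 × 0.5 × 4.5 = 45.

45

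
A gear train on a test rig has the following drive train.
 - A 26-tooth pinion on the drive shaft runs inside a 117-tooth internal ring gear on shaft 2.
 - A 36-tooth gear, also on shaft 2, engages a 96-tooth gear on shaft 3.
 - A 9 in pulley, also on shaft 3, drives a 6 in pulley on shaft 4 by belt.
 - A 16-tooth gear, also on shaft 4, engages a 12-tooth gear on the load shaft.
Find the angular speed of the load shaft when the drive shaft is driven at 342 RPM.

internal gear 117/26 = 4.5 → 342/4.5 = 76 RPM
gear mesh 96/36 = 2.6667 → 76/2.6667 = 28.5 RPM
belt 6/9 = 0.66667 → 28.5/0.66667 = 42.75 RPM
gear mesh 12/16 = 0.75 → 42.75/0.75 = 57 RPM

57 RPM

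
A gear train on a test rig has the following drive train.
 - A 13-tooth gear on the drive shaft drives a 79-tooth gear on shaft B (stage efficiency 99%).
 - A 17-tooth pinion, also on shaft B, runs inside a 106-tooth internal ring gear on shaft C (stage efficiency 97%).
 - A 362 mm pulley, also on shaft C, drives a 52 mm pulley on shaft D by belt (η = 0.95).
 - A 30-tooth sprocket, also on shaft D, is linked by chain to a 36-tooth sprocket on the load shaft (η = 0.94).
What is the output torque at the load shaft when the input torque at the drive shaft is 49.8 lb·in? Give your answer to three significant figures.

gear mesh 79/13 = 6.0769 → τ = 49.8·6.0769·0.99 = 299.6 lb·in
internal gear 106/17 = 6.2353 → τ = 299.6·6.2353·0.97 = 1812.1 lb·in
belt 52/362 = 0.14365 → τ = 1812.1·0.14365·0.95 = 247.28 lb·in
chain 36/30 = 1.2 → τ = 247.28·1.2·0.94 = 278.94 lb·in

279 lb·in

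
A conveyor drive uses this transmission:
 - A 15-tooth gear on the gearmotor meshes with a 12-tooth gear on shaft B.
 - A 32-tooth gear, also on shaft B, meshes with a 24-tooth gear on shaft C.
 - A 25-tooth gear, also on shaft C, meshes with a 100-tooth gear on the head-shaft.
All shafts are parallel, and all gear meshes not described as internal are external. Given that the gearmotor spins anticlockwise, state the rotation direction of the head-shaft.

clockwise

the gearmotor → shaft B: external mesh, 1 reversal → CW.
shaft B → shaft C: external mesh, 1 reversal → CCW.
shaft C → the head-shaft: external mesh, 1 reversal → CW.
3 reversals in total — an odd number — so the head-shaft turns opposite to the gearmotor.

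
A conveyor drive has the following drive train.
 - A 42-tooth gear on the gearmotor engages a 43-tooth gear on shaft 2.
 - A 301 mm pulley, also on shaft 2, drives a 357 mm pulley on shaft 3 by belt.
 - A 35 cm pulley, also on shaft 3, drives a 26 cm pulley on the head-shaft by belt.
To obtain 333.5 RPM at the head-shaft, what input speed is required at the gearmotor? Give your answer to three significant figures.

Overall ratio R = 1.0238 × 1.186 × 0.74286 = 0.90204.
Required input speed = output speed × R = 333.5 × 0.90204 = 300.83 RPM.

301 RPM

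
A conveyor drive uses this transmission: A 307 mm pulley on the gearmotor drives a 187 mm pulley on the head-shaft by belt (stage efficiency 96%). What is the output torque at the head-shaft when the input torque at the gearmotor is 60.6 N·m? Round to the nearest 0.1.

belt 187/307 = 0.60912 → τ = 60.6·0.60912·0.96 = 35.436 N·m

35.4 N·m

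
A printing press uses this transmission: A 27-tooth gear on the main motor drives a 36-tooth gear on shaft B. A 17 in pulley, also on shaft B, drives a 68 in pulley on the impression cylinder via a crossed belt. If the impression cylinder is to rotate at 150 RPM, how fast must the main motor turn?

800 RPM

Overall ratio R = 1.3333 × 4 = 5.3333.
Required input speed = output speed × R = 150 × 5.3333 = 800 RPM.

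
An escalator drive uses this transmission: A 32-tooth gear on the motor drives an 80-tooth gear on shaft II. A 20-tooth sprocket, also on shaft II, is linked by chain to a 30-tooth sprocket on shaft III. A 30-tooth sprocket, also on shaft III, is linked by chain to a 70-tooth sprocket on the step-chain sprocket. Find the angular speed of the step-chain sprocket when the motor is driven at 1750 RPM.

200 RPM

Gear mesh: ratio = 80/32 = 2.5, so shaft II turns at 1750 / 2.5 = 700 RPM.
Chain: ratio = 30/20 = 1.5, so shaft III turns at 700 / 1.5 = 466.67 RPM.
Chain: ratio = 70/30 = 2.3333, so the step-chain sprocket turns at 466.67 / 2.3333 = 200 RPM.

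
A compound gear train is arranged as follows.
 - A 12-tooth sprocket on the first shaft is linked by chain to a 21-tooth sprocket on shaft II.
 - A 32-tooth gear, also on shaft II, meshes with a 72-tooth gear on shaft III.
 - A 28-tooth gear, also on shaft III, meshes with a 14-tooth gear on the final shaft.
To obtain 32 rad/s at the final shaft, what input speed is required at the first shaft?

63 rad/s

Overall ratio R = 1.75 × 2.25 × 0.5 = 1.9688.
Required input speed = output speed × R = 32 × 1.9688 = 63 rad/s.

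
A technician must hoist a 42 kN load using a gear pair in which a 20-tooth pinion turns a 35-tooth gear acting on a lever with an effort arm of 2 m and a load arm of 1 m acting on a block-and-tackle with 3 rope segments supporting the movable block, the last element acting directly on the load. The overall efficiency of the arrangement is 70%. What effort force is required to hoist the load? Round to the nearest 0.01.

5.71 kN

Gear pair MA = 35/20 = 1.75.
Lever MA = effort arm / load arm = 2/1 = 2.
Block-and-tackle MA = number of supporting rope parts = 3.
Combined ideal MA = 1.75 × 2 × 3 = 10.5.
Actual MA = 10.5 × 0.70 = 7.35.
Effort = load / actual MA = 42 / 7.35 = 5.7143 kN.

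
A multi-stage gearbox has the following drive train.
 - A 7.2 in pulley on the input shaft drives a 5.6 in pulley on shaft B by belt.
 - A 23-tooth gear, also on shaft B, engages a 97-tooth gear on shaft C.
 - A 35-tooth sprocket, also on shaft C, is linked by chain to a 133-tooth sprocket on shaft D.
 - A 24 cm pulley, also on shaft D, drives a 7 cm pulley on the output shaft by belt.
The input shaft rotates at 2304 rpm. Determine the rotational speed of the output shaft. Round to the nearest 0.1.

633.7 rpm

the input shaft → shaft B (belt, 5.6/7.2): 2304 ÷ 0.77778 = 2962.3 rpm
shaft B → shaft C (gear mesh, 97/23): 2962.3 ÷ 4.2174 = 702.4 rpm
shaft C → shaft D (chain, 133/35): 702.4 ÷ 3.8 = 184.84 rpm
shaft D → the output shaft (belt, 7/24): 184.84 ÷ 0.29167 = 633.74 rpm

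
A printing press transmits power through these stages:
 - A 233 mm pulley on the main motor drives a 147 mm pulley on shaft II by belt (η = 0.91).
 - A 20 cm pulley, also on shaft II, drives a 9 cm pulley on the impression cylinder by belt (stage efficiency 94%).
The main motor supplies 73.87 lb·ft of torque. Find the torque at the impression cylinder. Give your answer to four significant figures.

belt 147/233 = 0.6309 → τ = 73.87·0.6309·0.91 = 42.41 lb·ft
belt 9/20 = 0.45 → τ = 42.41·0.45·0.94 = 17.94 lb·ft

17.94 lb·ft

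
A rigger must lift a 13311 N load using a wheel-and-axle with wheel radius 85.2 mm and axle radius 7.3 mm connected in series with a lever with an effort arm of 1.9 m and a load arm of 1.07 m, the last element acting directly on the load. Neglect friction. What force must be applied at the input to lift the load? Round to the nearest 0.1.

642.3 N

Wheel-and-axle MA = R/r = 85.2/7.3 = 11.671.
Lever MA = effort arm / load arm = 1.9/1.07 = 1.7757.
Combined ideal MA = 11.671 × 1.7757 = 20.725.
Effort = load / MA = 13311 / 20.725 = 642.28 N.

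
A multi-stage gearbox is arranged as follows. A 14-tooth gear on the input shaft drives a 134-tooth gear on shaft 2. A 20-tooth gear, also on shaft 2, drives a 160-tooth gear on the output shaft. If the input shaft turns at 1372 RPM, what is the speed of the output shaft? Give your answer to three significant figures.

17.9 RPM

Gear mesh: ratio = 134/14 = 9.5714, so shaft 2 turns at 1372 / 9.5714 = 143.34 RPM.
Gear mesh: ratio = 160/20 = 8, so the output shaft turns at 143.34 / 8 = 17.918 RPM.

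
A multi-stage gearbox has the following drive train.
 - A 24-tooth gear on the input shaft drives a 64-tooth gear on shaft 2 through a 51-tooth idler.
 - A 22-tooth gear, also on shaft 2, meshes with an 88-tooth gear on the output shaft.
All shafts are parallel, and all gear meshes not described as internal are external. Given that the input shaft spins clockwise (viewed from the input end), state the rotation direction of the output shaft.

anticlockwise

the input shaft → shaft 2: driver → idler → driven is 2 external meshes, 2 reversals → CW.
shaft 2 → the output shaft: external mesh, 1 reversal → CCW.
3 reversals in total — an odd number — so the output shaft turns opposite to the input shaft.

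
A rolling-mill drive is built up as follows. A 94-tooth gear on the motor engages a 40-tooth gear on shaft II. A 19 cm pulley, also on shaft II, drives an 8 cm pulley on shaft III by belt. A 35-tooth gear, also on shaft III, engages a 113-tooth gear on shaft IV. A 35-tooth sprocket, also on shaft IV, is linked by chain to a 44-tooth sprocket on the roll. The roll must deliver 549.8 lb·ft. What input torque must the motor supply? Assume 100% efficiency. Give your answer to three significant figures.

Overall ratio R = 0.42553 × 0.42105 × 3.2286 × 1.2571 = 0.72722.
Input torque = output torque / R = 549.8 / 0.72722 = 756.03 lb·ft.

756 lb·ft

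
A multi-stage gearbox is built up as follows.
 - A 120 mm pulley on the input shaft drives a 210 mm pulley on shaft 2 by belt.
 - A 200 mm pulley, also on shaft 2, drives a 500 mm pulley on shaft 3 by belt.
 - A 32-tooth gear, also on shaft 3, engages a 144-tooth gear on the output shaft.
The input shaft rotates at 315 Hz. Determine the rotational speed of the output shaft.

the input shaft → shaft 2 (belt, 210/120): 315 ÷ 1.75 = 180 Hz
shaft 2 → shaft 3 (belt, 500/200): 180 ÷ 2.5 = 72 Hz
shaft 3 → the output shaft (gear mesh, 144/32): 72 ÷ 4.5 = 16 Hz

16 Hz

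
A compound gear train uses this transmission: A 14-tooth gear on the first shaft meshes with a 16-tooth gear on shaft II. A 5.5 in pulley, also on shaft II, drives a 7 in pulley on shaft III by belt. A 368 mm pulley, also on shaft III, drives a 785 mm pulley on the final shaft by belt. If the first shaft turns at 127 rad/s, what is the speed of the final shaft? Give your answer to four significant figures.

Gear mesh: ratio = 16/14 = 1.1429, so shaft II turns at 127 / 1.1429 = 111.12 rad/s.
Belt: ratio = 7/5.5 = 1.2727, so shaft III turns at 111.12 / 1.2727 = 87.312 rad/s.
Belt: ratio = 785/368 = 2.1332, so the final shaft turns at 87.312 / 2.1332 = 40.931 rad/s.

40.93 rad/s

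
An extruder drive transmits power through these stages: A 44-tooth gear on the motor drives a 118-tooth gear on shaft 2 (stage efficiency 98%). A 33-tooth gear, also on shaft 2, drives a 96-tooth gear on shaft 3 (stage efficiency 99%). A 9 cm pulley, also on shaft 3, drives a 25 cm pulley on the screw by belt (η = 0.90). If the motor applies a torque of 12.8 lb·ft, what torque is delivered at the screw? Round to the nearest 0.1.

242.2 lb·ft

gear mesh 118/44 = 2.6818 → τ = 12.8·2.6818·0.98 = 33.641 lb·ft
gear mesh 96/33 = 2.9091 → τ = 33.641·2.9091·0.99 = 96.885 lb·ft
belt 25/9 = 2.7778 → τ = 96.885·2.7778·0.90 = 242.21 lb·ft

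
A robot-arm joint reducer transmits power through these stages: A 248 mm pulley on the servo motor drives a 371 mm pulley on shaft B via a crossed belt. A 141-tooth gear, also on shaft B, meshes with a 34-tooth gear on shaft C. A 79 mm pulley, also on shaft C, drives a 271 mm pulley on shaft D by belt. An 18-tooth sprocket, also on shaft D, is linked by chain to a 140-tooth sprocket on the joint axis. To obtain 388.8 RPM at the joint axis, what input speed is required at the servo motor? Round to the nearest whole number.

3742 RPM

Overall ratio R = 1.496 × 0.24113 × 3.4304 × 7.7778 = 9.6245.
Required input speed = output speed × R = 388.8 × 9.6245 = 3742 RPM.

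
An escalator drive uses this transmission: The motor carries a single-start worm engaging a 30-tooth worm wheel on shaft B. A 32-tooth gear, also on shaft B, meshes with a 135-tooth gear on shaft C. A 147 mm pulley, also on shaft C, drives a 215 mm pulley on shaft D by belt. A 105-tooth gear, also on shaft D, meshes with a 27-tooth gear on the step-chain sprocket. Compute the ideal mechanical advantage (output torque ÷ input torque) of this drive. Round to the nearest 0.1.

Each stage contributes driven/driver: worm 30/1 = 30, gear mesh 135/32 = 4.2188, belt 215/147 = 1.4626, gear mesh 27/105 = 0.25714.
Overall: 30 × 4.2188 × 1.4626 × 0.25714 = 47.599.

47.6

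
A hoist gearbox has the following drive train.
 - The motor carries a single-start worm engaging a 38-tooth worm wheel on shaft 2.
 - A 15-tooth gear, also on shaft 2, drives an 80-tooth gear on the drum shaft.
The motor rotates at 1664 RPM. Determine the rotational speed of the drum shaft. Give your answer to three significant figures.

the motor → shaft 2 (worm, 38/1): 1664 ÷ 38 = 43.789 RPM
shaft 2 → the drum shaft (gear mesh, 80/15): 43.789 ÷ 5.3333 = 8.2105 RPM

8.21 RPM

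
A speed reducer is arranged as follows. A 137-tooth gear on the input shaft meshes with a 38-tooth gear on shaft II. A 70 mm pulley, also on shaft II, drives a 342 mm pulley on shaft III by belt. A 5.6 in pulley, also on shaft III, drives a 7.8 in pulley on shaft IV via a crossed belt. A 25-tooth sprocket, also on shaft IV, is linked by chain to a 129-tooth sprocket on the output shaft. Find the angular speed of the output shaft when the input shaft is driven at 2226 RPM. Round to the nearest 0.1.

gear mesh 38/137 = 0.27737 → 2226/0.27737 = 8025.3 RPM
belt 342/70 = 4.8857 → 8025.3/4.8857 = 1642.6 RPM
belt 7.8/5.6 = 1.3929 → 1642.6/1.3929 = 1179.3 RPM
chain 129/25 = 5.16 → 1179.3/5.16 = 228.55 RPM

228.5 RPM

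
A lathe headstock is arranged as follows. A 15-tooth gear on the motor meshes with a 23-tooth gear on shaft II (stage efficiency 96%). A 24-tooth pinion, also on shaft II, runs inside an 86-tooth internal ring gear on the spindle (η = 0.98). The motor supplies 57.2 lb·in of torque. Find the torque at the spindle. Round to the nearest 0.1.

295.7 lb·in

After the gear mesh (23/15): 57.2 × 1.5333 × 0.96 = 84.198 lb·in
After the internal gear (86/24): 84.198 × 3.5833 × 0.98 = 295.68 lb·in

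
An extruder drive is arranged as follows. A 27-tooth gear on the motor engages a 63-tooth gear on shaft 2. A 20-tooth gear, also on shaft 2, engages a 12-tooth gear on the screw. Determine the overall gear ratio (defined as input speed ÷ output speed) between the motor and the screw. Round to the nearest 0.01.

Each stage contributes driven/driver: gear mesh 63/27 = 2.3333, gear mesh 12/20 = 0.6.
Overall: 2.3333 × 0.6 = 1.4.

1.40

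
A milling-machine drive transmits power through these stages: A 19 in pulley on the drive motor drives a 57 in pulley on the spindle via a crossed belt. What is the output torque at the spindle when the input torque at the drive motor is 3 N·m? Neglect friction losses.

Belt: ratio = 57/19 = 3; torque at the spindle = 3 × 3 = 9 N·m.

9 N·m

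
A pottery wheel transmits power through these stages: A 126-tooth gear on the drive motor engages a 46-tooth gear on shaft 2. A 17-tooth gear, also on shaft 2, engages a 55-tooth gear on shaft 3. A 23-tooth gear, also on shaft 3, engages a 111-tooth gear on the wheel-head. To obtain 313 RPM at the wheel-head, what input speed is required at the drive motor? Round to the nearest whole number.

1784 RPM

Overall ratio R = 0.36508 × 3.2353 × 4.8261 = 5.7003.
Required input speed = output speed × R = 313 × 5.7003 = 1784.2 RPM.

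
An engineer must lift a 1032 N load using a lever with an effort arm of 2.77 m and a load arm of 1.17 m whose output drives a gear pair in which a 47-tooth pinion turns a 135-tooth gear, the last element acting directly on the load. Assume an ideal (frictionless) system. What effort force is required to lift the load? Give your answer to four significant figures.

Lever MA = effort arm / load arm = 2.77/1.17 = 2.3675.
Gear pair MA = 135/47 = 2.8723.
Combined ideal MA = 2.3675 × 2.8723 = 6.8003.
Effort = load / MA = 1032 / 6.8003 = 151.76 N.

151.8 N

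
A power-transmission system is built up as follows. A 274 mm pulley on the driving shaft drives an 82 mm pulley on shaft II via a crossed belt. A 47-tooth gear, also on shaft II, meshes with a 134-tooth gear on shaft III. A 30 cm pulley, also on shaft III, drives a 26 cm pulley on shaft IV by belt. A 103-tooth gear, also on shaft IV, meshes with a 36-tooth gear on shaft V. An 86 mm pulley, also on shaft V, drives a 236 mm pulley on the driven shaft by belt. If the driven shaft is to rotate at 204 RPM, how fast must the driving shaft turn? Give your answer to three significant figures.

Overall ratio R = 0.29927 × 2.8511 × 0.86667 × 0.34951 × 2.7442 = 0.70925.
Required input speed = output speed × R = 204 × 0.70925 = 144.69 RPM.

145 RPM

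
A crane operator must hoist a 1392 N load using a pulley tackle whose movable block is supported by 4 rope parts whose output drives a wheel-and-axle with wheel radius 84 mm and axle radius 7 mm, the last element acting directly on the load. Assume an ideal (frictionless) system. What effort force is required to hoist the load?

Block-and-tackle MA = number of supporting rope parts = 4.
Wheel-and-axle MA = R/r = 84/7 = 12.
Combined ideal MA = 4 × 12 = 48.
Effort = load / MA = 1392 / 48 = 29 N.

29 N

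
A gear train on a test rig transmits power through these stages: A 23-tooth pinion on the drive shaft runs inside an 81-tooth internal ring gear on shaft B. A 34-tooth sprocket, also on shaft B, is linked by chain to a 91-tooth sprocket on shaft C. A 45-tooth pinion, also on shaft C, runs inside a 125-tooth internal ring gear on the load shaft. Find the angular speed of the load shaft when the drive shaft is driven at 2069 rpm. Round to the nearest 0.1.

79.0 rpm

internal gear 81/23 = 3.5217 → 2069/3.5217 = 587.49 rpm
chain 91/34 = 2.6765 → 587.49/2.6765 = 219.5 rpm
internal gear 125/45 = 2.7778 → 219.5/2.7778 = 79.021 rpm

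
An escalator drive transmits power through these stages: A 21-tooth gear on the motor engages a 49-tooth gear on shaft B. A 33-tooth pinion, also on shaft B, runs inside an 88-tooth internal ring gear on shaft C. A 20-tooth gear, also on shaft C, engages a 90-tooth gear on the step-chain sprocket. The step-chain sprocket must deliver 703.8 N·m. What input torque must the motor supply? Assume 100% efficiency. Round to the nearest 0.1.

Overall ratio R = 2.3333 × 2.6667 × 4.5 = 28.
Input torque = output torque / R = 703.8 / 28 = 25.136 N·m.

25.1 N·m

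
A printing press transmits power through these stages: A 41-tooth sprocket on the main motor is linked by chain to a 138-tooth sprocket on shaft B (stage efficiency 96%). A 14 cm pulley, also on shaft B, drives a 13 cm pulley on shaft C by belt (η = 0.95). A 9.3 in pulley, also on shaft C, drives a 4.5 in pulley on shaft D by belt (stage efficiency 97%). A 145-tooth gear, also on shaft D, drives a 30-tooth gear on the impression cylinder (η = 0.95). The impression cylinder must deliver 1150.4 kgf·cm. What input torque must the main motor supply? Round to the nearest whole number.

4375 kgf·cm

Overall ratio R = 3.3659 × 0.92857 × 0.48387 × 0.2069 = 0.31289; overall efficiency η = 0.96 × 0.95 × 0.97 × 0.95 = 0.8404.
Input torque = output torque / (R × η) = 1150.4 / (0.31289 × 0.8404) = 4374.9 kgf·cm.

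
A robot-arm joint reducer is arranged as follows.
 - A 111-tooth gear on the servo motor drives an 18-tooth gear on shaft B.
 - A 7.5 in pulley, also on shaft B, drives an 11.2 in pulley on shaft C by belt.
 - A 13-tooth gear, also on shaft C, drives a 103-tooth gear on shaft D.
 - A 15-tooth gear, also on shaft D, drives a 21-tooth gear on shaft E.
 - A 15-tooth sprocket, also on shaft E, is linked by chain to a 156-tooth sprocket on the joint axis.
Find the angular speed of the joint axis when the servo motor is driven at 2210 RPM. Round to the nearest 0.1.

gear mesh 18/111 = 0.16216 → 2210/0.16216 = 13628 RPM
belt 11.2/7.5 = 1.4933 → 13628/1.4933 = 9126.1 RPM
gear mesh 103/13 = 7.9231 → 9126.1/7.9231 = 1151.8 RPM
gear mesh 21/15 = 1.4 → 1151.8/1.4 = 822.74 RPM
chain 156/15 = 10.4 → 822.74/10.4 = 79.11 RPM

79.1 RPM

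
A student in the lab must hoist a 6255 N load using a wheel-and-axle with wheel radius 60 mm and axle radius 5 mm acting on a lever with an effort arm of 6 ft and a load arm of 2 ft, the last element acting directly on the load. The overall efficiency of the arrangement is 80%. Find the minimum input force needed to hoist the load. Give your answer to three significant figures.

217 N

Wheel-and-axle MA = R/r = 60/5 = 12.
Lever MA = effort arm / load arm = 6/2 = 3.
Combined ideal MA = 12 × 3 = 36.
Actual MA = 36 × 0.80 = 28.8.
Effort = load / actual MA = 6255 / 28.8 = 217.19 N.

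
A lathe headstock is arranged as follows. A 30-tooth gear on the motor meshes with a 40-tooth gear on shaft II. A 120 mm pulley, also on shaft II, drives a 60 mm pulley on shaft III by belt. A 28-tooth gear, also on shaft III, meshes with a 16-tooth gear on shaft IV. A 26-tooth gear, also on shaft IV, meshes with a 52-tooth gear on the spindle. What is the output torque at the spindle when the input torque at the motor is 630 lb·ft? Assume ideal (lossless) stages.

Gear mesh: ratio = 40/30 = 1.3333; torque at shaft II = 630 × 1.3333 = 840 lb·ft.
Belt: ratio = 60/120 = 0.5; torque at shaft III = 840 × 0.5 = 420 lb·ft.
Gear mesh: ratio = 16/28 = 0.57143; torque at shaft IV = 420 × 0.57143 = 240 lb·ft.
Gear mesh: ratio = 52/26 = 2; torque at the spindle = 240 × 2 = 480 lb·ft.

480 lb·ft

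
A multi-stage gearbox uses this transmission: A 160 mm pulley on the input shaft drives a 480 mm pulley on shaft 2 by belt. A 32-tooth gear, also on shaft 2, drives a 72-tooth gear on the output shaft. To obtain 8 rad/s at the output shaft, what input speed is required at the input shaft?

Overall ratio R = 3 × 2.25 = 6.75.
Required input speed = output speed × R = 8 × 6.75 = 54 rad/s.

54 rad/s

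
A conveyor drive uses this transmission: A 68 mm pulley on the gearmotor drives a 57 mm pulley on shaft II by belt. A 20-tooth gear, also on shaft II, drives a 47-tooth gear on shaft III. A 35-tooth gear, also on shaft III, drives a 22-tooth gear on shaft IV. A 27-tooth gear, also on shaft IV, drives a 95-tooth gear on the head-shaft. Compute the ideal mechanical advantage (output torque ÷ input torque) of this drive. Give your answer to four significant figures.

Each stage contributes driven/driver: belt 57/68 = 0.83824, gear mesh 47/20 = 2.35, gear mesh 22/35 = 0.62857, gear mesh 95/27 = 3.5185.
Overall: 0.83824 × 2.35 × 0.62857 × 3.5185 = 4.3566.

4.357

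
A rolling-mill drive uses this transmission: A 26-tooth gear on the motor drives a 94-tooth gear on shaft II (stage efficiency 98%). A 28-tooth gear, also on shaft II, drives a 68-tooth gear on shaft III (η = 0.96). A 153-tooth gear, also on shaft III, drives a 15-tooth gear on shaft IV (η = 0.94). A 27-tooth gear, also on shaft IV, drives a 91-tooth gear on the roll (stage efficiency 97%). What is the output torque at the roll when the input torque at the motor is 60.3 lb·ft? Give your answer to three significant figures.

150 lb·ft

gear mesh 94/26 = 3.6154 → τ = 60.3·3.6154·0.98 = 213.65 lb·ft
gear mesh 68/28 = 2.4286 → τ = 213.65·2.4286·0.96 = 498.1 lb·ft
gear mesh 15/153 = 0.098039 → τ = 498.1·0.098039·0.94 = 45.904 lb·ft
gear mesh 91/27 = 3.3704 → τ = 45.904·3.3704·0.97 = 150.07 lb·ft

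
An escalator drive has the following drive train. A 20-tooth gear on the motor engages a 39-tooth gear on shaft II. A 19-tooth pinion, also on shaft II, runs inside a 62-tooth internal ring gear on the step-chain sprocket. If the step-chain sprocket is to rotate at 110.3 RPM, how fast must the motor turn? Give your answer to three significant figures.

702 RPM

Overall ratio R = 1.95 × 3.2632 = 6.3632.
Required input speed = output speed × R = 110.3 × 6.3632 = 701.86 RPM.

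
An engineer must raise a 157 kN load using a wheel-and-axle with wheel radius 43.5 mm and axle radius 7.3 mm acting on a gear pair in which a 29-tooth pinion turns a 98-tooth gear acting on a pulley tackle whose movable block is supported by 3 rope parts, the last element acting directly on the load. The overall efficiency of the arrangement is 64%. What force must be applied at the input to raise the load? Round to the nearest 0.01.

Wheel-and-axle MA = R/r = 43.5/7.3 = 5.9589.
Gear pair MA = 98/29 = 3.3793.
Block-and-tackle MA = number of supporting rope parts = 3.
Combined ideal MA = 5.9589 × 3.3793 × 3 = 60.411.
Actual MA = 60.411 × 0.64 = 38.663.
Effort = load / actual MA = 157 / 38.663 = 4.0607 kN.

4.06 kN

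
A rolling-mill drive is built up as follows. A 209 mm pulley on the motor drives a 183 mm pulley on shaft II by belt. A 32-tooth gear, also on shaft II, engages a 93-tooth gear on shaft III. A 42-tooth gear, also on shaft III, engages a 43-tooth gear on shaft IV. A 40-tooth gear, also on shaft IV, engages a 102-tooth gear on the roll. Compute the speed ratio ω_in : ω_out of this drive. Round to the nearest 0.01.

Each stage contributes driven/driver: belt 183/209 = 0.8756, gear mesh 93/32 = 2.9062, gear mesh 43/42 = 1.0238, gear mesh 102/40 = 2.55.
Overall: 0.8756 × 2.9062 × 1.0238 × 2.55 = 6.6435.

6.64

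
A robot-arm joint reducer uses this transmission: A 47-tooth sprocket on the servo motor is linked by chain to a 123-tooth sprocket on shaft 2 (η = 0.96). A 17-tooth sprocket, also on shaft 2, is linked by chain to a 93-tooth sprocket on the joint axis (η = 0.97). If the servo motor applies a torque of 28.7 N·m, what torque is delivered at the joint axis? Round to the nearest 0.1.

chain 123/47 = 2.617 → τ = 28.7·2.617·0.96 = 72.104 N·m
chain 93/17 = 5.4706 → τ = 72.104·5.4706·0.97 = 382.62 N·m

382.6 N·m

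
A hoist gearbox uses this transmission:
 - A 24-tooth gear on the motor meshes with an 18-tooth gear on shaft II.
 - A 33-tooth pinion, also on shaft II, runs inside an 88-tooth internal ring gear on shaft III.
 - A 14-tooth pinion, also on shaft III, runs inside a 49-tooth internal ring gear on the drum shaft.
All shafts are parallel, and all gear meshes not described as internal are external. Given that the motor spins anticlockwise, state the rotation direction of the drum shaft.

the motor → shaft II: external mesh, 1 reversal → CW.
shaft II → shaft III: internal mesh, same direction → CW.
shaft III → the drum shaft: internal mesh, same direction → CW.
1 reversal in total — an odd number — so the drum shaft turns opposite to the motor.

clockwise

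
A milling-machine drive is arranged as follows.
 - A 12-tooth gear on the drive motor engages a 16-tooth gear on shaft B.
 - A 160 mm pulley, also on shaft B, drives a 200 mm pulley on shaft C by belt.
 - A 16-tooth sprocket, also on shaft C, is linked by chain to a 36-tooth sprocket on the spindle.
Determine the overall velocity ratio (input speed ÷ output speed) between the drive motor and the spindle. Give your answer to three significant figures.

3.75

Each stage contributes driven/driver: gear mesh 16/12 = 1.3333, belt 200/160 = 1.25, chain 36/16 = 2.25.
Overall: 1.3333 × 1.25 × 2.25 = 3.75.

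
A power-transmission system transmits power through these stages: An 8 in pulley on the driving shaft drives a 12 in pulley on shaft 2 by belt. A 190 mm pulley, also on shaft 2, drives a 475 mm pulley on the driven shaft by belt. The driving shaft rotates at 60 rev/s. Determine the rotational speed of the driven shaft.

belt 12/8 = 1.5 → 60/1.5 = 40 rev/s
belt 475/190 = 2.5 → 40/2.5 = 16 rev/s

16 rev/s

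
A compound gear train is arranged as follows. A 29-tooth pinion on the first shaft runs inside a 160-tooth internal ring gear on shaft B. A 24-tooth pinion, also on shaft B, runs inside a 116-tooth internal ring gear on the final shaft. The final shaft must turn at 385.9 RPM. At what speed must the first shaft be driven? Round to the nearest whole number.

Overall ratio R = 5.5172 × 4.8333 = 26.667.
Required input speed = output speed × R = 385.9 × 26.667 = 10291 RPM.

10291 RPM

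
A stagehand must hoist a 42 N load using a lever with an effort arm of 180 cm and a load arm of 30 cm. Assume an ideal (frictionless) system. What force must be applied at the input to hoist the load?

7 N

Lever MA = effort arm / load arm = 180/30 = 6.
Effort = load / MA = 42 / 6 = 7 N.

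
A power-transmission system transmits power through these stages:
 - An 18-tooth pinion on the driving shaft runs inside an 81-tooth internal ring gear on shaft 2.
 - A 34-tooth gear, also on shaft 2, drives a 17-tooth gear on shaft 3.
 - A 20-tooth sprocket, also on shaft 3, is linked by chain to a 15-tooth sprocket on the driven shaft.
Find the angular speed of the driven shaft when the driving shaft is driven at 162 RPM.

96 RPM

internal gear 81/18 = 4.5 → 162/4.5 = 36 RPM
gear mesh 17/34 = 0.5 → 36/0.5 = 72 RPM
chain 15/20 = 0.75 → 72/0.75 = 96 RPM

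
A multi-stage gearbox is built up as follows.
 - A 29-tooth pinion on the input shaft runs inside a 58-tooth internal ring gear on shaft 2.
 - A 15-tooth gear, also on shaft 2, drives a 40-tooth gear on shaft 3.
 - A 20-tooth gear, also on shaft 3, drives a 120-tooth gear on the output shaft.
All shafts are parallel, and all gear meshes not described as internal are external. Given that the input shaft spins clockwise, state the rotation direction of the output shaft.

clockwise

the input shaft → shaft 2: internal mesh, same direction → CW.
shaft 2 → shaft 3: external mesh, 1 reversal → CCW.
shaft 3 → the output shaft: external mesh, 1 reversal → CW.
2 reversals in total — an even number — so the output shaft turns the same way as the input shaft.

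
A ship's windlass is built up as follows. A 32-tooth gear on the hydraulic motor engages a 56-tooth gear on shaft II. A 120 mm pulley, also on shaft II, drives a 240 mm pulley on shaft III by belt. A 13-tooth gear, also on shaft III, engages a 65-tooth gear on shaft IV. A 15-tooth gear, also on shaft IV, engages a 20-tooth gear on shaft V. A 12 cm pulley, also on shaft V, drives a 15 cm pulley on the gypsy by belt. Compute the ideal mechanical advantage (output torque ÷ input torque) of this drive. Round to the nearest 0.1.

29.2

Each stage contributes driven/driver: gear mesh 56/32 = 1.75, belt 240/120 = 2, gear mesh 65/13 = 5, gear mesh 20/15 = 1.3333, belt 15/12 = 1.25.
Overall: 1.75 × 2 × 5 × 1.3333 × 1.25 = 29.167.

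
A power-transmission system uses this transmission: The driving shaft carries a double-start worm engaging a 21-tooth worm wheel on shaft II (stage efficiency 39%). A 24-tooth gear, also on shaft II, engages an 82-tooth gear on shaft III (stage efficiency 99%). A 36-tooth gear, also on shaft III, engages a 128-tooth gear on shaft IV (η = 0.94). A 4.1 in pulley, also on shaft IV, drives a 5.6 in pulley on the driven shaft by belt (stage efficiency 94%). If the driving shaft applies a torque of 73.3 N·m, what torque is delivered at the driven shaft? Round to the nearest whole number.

4357 N·m

Worm: ratio = 21/2 = 10.5; torque at shaft II = 73.3 × 10.5 × 0.39 = 300.16 N·m.
Gear mesh: ratio = 82/24 = 3.4167; torque at shaft III = 300.16 × 3.4167 × 0.99 = 1015.3 N·m.
Gear mesh: ratio = 128/36 = 3.5556; torque at shaft IV = 1015.3 × 3.5556 × 0.94 = 3393.4 N·m.
Belt: ratio = 5.6/4.1 = 1.3659; torque at the driven shaft = 3393.4 × 1.3659 × 0.94 = 4356.8 N·m.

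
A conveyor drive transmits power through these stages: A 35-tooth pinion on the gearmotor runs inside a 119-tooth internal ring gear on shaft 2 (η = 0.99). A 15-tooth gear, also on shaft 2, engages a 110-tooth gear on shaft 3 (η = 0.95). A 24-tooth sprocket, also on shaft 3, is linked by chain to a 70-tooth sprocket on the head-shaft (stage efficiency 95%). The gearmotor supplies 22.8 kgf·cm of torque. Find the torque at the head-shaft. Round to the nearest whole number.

1481 kgf·cm

After the internal gear (119/35): 22.8 × 3.4 × 0.99 = 76.745 kgf·cm
After the gear mesh (110/15): 76.745 × 7.3333 × 0.95 = 534.66 kgf·cm
After the chain (70/24): 534.66 × 2.9167 × 0.95 = 1481.4 kgf·cm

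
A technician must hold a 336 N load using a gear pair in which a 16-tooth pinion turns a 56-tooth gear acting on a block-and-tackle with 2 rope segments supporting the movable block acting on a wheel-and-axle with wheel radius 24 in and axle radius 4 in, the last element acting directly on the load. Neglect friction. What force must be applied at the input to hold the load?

8 N

Gear pair MA = 56/16 = 3.5.
Block-and-tackle MA = number of supporting rope parts = 2.
Wheel-and-axle MA = R/r = 24/4 = 6.
Combined ideal MA = 3.5 × 2 × 6 = 42.
Effort = load / MA = 336 / 42 = 8 N.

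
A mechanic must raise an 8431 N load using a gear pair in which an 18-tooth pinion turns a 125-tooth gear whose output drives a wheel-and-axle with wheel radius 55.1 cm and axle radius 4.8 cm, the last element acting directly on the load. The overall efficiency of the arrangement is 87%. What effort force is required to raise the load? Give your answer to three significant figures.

122 N

Gear pair MA = 125/18 = 6.9444.
Wheel-and-axle MA = R/r = 55.1/4.8 = 11.479.
Combined ideal MA = 6.9444 × 11.479 = 79.716.
Actual MA = 79.716 × 0.87 = 69.353.
Effort = load / actual MA = 8431 / 69.353 = 121.57 N.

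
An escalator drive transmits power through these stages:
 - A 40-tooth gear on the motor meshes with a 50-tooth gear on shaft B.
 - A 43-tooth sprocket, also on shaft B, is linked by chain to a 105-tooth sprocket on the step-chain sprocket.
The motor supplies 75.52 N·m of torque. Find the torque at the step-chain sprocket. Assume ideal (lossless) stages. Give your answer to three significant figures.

gear mesh 50/40 = 1.25 → τ = 75.52·1.25 = 94.4 N·m
chain 105/43 = 2.4419 → τ = 94.4·2.4419 = 230.51 N·m

231 N·m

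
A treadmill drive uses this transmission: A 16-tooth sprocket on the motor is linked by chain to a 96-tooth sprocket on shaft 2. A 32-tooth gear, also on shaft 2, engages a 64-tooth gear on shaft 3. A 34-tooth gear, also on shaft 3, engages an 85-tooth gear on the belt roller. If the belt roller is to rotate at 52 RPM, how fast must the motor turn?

1560 RPM

Overall ratio R = 6 × 2 × 2.5 = 30.
Required input speed = output speed × R = 52 × 30 = 1560 RPM.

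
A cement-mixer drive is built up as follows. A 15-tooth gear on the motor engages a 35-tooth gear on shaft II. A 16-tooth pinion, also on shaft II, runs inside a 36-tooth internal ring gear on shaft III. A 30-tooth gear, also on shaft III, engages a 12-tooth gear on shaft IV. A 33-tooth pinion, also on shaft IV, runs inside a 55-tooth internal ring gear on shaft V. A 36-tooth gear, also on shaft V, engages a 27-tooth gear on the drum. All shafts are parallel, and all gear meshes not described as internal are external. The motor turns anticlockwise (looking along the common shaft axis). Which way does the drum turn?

the motor → shaft II: external mesh, 1 reversal → CW.
shaft II → shaft III: internal mesh, same direction → CW.
shaft III → shaft IV: external mesh, 1 reversal → CCW.
shaft IV → shaft V: internal mesh, same direction → CCW.
shaft V → the drum: external mesh, 1 reversal → CW.
3 reversals in total — an odd number — so the drum turns opposite to the motor.

clockwise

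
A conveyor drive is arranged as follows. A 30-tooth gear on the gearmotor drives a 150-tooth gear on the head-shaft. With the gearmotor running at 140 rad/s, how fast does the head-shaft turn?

gear mesh 150/30 = 5 → 140/5 = 28 rad/s

28 rad/s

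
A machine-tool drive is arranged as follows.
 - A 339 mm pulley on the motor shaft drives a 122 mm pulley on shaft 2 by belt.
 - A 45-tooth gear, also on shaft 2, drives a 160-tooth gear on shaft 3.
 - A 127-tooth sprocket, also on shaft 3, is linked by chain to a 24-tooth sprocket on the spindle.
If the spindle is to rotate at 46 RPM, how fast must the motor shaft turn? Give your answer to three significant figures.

Overall ratio R = 0.35988 × 3.5556 × 0.18898 = 0.24181.
Required input speed = output speed × R = 46 × 0.24181 = 11.123 RPM.

11.1 RPM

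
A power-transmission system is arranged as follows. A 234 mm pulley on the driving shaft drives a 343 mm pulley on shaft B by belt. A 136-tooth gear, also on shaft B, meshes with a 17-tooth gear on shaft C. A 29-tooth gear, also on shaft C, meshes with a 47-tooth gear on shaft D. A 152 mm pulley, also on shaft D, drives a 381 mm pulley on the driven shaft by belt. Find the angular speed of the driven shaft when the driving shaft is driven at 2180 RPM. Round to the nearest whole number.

Belt: ratio = 343/234 = 1.4658, so shaft B turns at 2180 / 1.4658 = 1487.2 RPM.
Gear mesh: ratio = 17/136 = 0.125, so shaft C turns at 1487.2 / 0.125 = 11898 RPM.
Gear mesh: ratio = 47/29 = 1.6207, so shaft D turns at 11898 / 1.6207 = 7341.2 RPM.
Belt: ratio = 381/152 = 2.5066, so the driven shaft turns at 7341.2 / 2.5066 = 2928.8 RPM.

2929 RPM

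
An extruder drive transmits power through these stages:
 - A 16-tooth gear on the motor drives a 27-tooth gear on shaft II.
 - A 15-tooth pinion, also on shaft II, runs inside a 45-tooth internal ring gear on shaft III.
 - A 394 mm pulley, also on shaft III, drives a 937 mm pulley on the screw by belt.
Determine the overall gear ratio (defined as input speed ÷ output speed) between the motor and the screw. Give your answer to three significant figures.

12.0

Each stage contributes driven/driver: gear mesh 27/16 = 1.6875, internal gear 45/15 = 3, belt 937/394 = 2.3782.
Overall: 1.6875 × 3 × 2.3782 = 12.039.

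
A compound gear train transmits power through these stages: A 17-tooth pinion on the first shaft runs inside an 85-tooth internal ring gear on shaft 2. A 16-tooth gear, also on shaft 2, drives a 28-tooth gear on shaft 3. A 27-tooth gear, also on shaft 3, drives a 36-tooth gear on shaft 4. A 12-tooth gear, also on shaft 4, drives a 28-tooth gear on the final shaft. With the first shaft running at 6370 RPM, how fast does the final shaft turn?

the first shaft → shaft 2 (internal gear, 85/17): 6370 ÷ 5 = 1274 RPM
shaft 2 → shaft 3 (gear mesh, 28/16): 1274 ÷ 1.75 = 728 RPM
shaft 3 → shaft 4 (gear mesh, 36/27): 728 ÷ 1.3333 = 546 RPM
shaft 4 → the final shaft (gear mesh, 28/12): 546 ÷ 2.3333 = 234 RPM

234 RPM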